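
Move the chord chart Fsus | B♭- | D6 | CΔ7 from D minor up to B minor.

D minor up to B minor is a major sixth; each chord root moves by that interval while the quality stays the same.
Fsus: root F up a major sixth → D, giving Dsus.
B♭-: root B♭ up a major sixth → G, giving G-.
D6: root D up a major sixth → B, giving B6.
CΔ7: root C up a major sixth → A, giving AΔ7.

Dsus G- B6 AΔ7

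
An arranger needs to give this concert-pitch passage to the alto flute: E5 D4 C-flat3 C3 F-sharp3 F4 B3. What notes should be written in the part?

Written C4 sounds as G3 on the alto flute, so concert pitches are written a perfect fourth up.
E5 to A5
D4 to G4
Cb3 to Fb3
C3 to F3
F#3 to B3
F4 to Bb4
B3 to E4

A5 G4 Fb3 F3 B3 Bb4 E4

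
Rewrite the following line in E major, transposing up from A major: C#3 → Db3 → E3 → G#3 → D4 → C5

From A up to E is a perfect fifth; apply that to each pitch.
C#3 to G#3
Db3 to Ab3
E3 to B3
G#3 to D#4
D4 to A4
C5 to G5

G#3 Ab3 B3 D#4 A4 G5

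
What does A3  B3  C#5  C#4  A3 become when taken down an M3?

F3 G3 A4 A3 F3

A3 becomes F3
B3 becomes G3
C#5 becomes A4
C#4 becomes A3
A3 becomes F3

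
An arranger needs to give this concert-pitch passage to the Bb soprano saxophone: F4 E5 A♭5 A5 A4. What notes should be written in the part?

G4 F#5 Bb5 B5 B4

The Bb soprano saxophone sounds a major second below written, so the written part must be a major second above concert — transpose each note up.
F4 gives G4
E5 gives F#5
Ab5 gives Bb5
A5 gives B5
A4 gives B4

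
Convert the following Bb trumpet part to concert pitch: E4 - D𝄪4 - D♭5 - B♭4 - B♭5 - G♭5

The Bb trumpet sounds a major second below written, so transpose each written note down a major second.
E4 → D4
D##4 → C##4
Db5 → Cb5
Bb4 → Ab4
Bb5 → Ab5
Gb5 → Fb5

D4 C##4 Cb5 Ab4 Ab5 Fb5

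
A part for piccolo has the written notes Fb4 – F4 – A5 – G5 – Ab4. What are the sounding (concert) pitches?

Fb5 F5 A6 G6 Ab5

Written C4 on the piccolo sounds as C5, a perfect octave higher; apply that shift to every note.
Fb4 becomes Fb5
F4 becomes F5
A5 becomes A6
G5 becomes G6
Ab4 becomes Ab5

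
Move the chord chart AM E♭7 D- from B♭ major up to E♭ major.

B♭ major up to E♭ major is a perfect fourth; each chord root moves by that interval while the quality stays the same.
AM: root A up a perfect fourth → D, giving DM.
E♭7: root E♭ up a perfect fourth → Ab, giving Ab7.
D-: root D up a perfect fourth → G, giving G-.

DM Ab7 G-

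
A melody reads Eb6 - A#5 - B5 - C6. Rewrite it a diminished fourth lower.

Eb6 down a diminished fourth is B5.
A#5: a fourth down reaches E, and 4 semitones makes it E##5.
B5: a fourth down reaches F, and 4 semitones makes it F##5.
C6: a fourth down reaches G, and 4 semitones makes it G#5.

B5 E##5 F##5 G#5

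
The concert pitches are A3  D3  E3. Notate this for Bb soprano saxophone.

The Bb soprano saxophone sounds a major second below written, so the written part must be a major second above concert — transpose each note up.
A3 → B3
D3 → E3
E3 → F#3

B3 E3 F#3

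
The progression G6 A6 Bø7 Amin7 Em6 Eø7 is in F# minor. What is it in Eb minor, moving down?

Fb6 Gb6 Abø7 Gbmin7 Dbm6 Dbø7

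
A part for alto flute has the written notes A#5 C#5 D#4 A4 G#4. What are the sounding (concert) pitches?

E#5 G#4 A#3 E4 D#4

Written C4 on the alto flute sounds as G3, a perfect fourth lower; apply that shift to every note.
A#5 -> E#5
C#5 -> G#4
D#4 -> A#3
A4 -> E4
G#4 -> D#4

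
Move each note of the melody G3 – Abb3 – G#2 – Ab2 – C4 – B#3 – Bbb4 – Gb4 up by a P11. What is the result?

G3 up a perfect eleventh is C5.
A perfect eleventh up from Abb3 gives Dbb5.
G#2 up a perfect eleventh is C#4.
A perfect eleventh up from Ab2 gives Db4.
A perfect eleventh up from C4 gives F5.
B#3 up a perfect eleventh is E#5.
Bbb4: an eleventh up reaches E, and 17 semitones makes it Ebb6.
Gb4: an eleventh up reaches C, and 17 semitones makes it Cb6.

C5 Dbb5 C#4 Db4 F5 E#5 Ebb6 Cb6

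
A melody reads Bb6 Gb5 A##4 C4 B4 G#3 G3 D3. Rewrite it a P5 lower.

Bb6 → Eb6
Gb5 → Cb5
A##4 → D##4
C4 → F3
B4 → E4
G#3 → C#3
G3 → C3
D3 → G2

Eb6 Cb5 D##4 F3 E4 C#3 C3 G2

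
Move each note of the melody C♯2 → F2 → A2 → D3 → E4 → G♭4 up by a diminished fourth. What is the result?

C#2 to F2
F2 to Bbb2
A2 to Db3
D3 to Gb3
E4 to Ab4
Gb4 to Cbb5

F2 Bbb2 Db3 Gb3 Ab4 Cbb5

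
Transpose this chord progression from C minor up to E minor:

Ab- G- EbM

C minor up to E minor is a major third; each chord root moves by that interval while the quality stays the same.
Ab-: root Ab up a major third → C, giving C-.
G-: root G up a major third → B, giving B-.
EbM: root Eb up a major third → G, giving GM.

C- B- GM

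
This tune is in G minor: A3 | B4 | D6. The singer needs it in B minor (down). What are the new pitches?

C#3 D#4 F#5

G minor to B minor down is a minor sixth, so every note moves down by that interval.
A3 to C#3
B4 to D#4
D6 to F#5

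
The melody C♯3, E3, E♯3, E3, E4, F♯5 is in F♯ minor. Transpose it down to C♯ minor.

G#2 B2 B#2 B2 B3 C#5

F♯ minor to C♯ minor down is a perfect fourth, so every note moves down by that interval.
C#3 -> G#2
E3 -> B2
E#3 -> B#2
E3 -> B2
E4 -> B3
F#5 -> C#5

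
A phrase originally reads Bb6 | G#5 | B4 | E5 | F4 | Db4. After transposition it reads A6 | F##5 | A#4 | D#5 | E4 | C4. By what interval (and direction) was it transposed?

down a minor second

Take the first pair: Bb6 → A6. B to A spans 2 letter names, so the interval is some kind of second.
A6 to Bb6 is 1 semitone, which makes it a minor second; the second version is lower, so the direction is down.
Checking another pair — Db4 → C4 — gives the same interval.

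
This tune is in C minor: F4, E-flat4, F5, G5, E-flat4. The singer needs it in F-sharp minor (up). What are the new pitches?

C minor to F-sharp minor up is an augmented fourth, so every note moves up by that interval.
F4 -> B4
Eb4 -> A4
F5 -> B5
G5 -> C#6
Eb4 -> A4

B4 A4 B5 C#6 A4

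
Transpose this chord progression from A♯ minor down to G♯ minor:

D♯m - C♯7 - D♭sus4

A♯ minor down to G♯ minor is a major second; each chord root moves by that interval while the quality stays the same.
D♯m: root D♯ down a major second → C#, giving C#m.
C♯7: root C♯ down a major second → B, giving B7.
D♭sus4: root D♭ down a major second → Cb, giving Cbsus4.

C#m B7 Cbsus4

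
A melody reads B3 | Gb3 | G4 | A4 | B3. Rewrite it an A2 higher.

C##4 A3 A#4 B#4 C##4

B3: a second up reaches C, and 3 semitones makes it C##4.
Gb3 up an augmented second is A3.
G4 up an augmented second is A#4.
A4 up an augmented second is B#4.
An augmented second up from B3 gives C##4.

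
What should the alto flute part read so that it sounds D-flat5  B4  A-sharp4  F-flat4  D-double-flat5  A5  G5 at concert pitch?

Gb5 E5 D#5 Bbb4 Gbb5 D6 C6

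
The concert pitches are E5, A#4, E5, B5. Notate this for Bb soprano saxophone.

F#5 B#4 F#5 C#6

The Bb soprano saxophone sounds a major second below written, so the written part must be a major second above concert — transpose each note up.
E5 -> F#5
A#4 -> B#4
E5 -> F#5
B5 -> C#6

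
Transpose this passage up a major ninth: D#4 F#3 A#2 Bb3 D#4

E#5 G#4 B#3 C5 E#5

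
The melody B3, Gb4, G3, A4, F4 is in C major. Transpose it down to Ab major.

G3 Ebb4 Eb3 F4 Db4

C major to Ab major down is a major third, so every note moves down by that interval.
B3 becomes G3
Gb4 becomes Ebb4
G3 becomes Eb3
A4 becomes F4
F4 becomes Db4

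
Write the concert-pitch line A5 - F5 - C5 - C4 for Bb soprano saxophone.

B5 G5 D5 D4

The Bb soprano saxophone sounds a major second below written, so the written part must be a major second above concert — transpose each note up.
A5 becomes B5
F5 becomes G5
C5 becomes D5
C4 becomes D4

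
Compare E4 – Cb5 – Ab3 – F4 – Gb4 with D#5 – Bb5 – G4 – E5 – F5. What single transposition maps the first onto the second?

up a major seventh

From E4 to D#5 is 7 letter names — a seventh of some quality.
E4 to D#5 is 11 semitones, which makes it a major seventh; the second version is higher, so the direction is up.
Checking another pair — Gb4 → F5 — gives the same interval.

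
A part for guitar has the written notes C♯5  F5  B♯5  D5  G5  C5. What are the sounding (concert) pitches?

The guitar sounds a perfect octave below written, so transpose each written note down a perfect octave.
C#5 → C#4
F5 → F4
B#5 → B#4
D5 → D4
G5 → G4
C5 → C4

C#4 F4 B#4 D4 G4 C4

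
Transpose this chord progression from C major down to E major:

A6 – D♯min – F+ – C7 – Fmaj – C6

C#6 F##min A+ E7 Amaj E6

C major down to E major is a minor sixth; each chord root moves by that interval while the quality stays the same.
A6: root A down a minor sixth → C#, giving C#6.
D♯min: root D♯ down a minor sixth → F##, giving F##min.
F+: root F down a minor sixth → A, giving A+.
C7: root C down a minor sixth → E, giving E7.
Fmaj: root F down a minor sixth → A, giving Amaj.
C6: root C down a minor sixth → E, giving E6.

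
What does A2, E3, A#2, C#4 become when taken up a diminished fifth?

A2 becomes Eb3
E3 becomes Bb3
A#2 becomes E3
C#4 becomes G4

Eb3 Bb3 E3 G4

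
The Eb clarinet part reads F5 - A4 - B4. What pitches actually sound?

The Eb clarinet sounds a minor third above written, so transpose each written note up a minor third.
F5 to Ab5
A4 to C5
B4 to D5

Ab5 C5 D5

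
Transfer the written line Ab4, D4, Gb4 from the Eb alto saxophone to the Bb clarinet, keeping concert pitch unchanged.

Db4 G3 Cb4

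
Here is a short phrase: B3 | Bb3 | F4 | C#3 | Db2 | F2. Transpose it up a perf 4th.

E4 Eb4 Bb4 F#3 Gb2 Bb2

B3: a fourth up reaches E, and 5 semitones makes it E4.
A perfect fourth up from Bb3 gives Eb4.
F4 up a perfect fourth is Bb4.
C#3: a fourth up reaches F, and 5 semitones makes it F#3.
Db2: a fourth up reaches G, and 5 semitones makes it Gb2.
A perfect fourth up from F2 gives Bb2.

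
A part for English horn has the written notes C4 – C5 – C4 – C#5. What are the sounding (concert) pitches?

F3 F4 F3 F#4

The English horn sounds a perfect fifth below written, so transpose each written note down a perfect fifth.
C4 gives F3
C5 gives F4
C4 gives F3
C#5 gives F#4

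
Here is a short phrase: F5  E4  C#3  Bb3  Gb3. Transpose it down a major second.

Eb5 D4 B2 Ab3 Fb3

F5 -> Eb5
E4 -> D4
C#3 -> B2
Bb3 -> Ab3
Gb3 -> Fb3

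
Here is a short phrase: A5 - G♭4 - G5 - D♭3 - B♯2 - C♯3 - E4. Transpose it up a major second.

A5: a second up reaches B, and 2 semitones makes it B5.
Gb4: a second up reaches A, and 2 semitones makes it Ab4.
A major second up from G5 gives A5.
Db3 up a major second is Eb3.
B#2 up a major second is C##3.
C#3 up a major second is D#3.
E4: a second up reaches F, and 2 semitones makes it F#4.

B5 Ab4 A5 Eb3 C##3 D#3 F#4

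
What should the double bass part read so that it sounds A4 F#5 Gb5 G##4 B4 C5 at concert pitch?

A5 F#6 Gb6 G##5 B5 C6

Written C4 sounds as C3 on the double bass, so concert pitches are written a perfect octave up.
A4 to A5
F#5 to F#6
Gb5 to Gb6
G##4 to G##5
B4 to B5
C5 to C6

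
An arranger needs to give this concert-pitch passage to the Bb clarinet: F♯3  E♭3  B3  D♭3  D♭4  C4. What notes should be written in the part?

Written C4 sounds as Bb3 on the Bb clarinet, so concert pitches are written a major second up.
F#3 → G#3
Eb3 → F3
B3 → C#4
Db3 → Eb3
Db4 → Eb4
C4 → D4

G#3 F3 C#4 Eb3 Eb4 D4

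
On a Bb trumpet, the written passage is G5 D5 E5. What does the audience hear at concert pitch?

F5 C5 D5

The Bb trumpet sounds a major second below written, so transpose each written note down a major second.
G5 becomes F5
D5 becomes C5
E5 becomes D5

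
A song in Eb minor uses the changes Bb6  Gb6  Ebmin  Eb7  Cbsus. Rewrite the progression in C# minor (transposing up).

G#6 E6 C#min C#7 Asus

Eb minor up to C# minor is an augmented sixth; each chord root moves by that interval while the quality stays the same.
Bb6: root Bb up an augmented sixth → G#, giving G#6.
Gb6: root Gb up an augmented sixth → E, giving E6.
Ebmin: root Eb up an augmented sixth → C#, giving C#min.
Eb7: root Eb up an augmented sixth → C#, giving C#7.
Cbsus: root Cb up an augmented sixth → A, giving Asus.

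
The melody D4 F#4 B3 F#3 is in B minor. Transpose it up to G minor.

B minor to G minor up is a minor sixth, so every note moves up by that interval.
D4 becomes Bb4
F#4 becomes D5
B3 becomes G4
F#3 becomes D4

Bb4 D5 G4 D4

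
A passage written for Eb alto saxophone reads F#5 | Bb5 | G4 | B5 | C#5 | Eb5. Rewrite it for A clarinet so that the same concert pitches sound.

C5 Fb5 Db4 F5 G4 Bbb4

First find concert pitch: the Eb alto saxophone sounds a major sixth below written, so F#5 Bb5 G4 B5 C#5 Eb5 sounds A4 Db5 Bb3 D5 E4 Gb4.
Then write for A clarinet: it sounds a minor third below written, so the part must be a minor third above concert.
A4 → C5
Db5 → Fb5
Bb3 → Db4
D5 → F5
E4 → G4
Gb4 → Bbb4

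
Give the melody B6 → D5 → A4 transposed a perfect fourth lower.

F#6 A4 E4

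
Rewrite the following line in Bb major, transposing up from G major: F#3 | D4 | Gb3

G major to Bb major up is a minor third, so every note moves up by that interval.
F#3 becomes A3
D4 becomes F4
Gb3 becomes Bbb3

A3 F4 Bbb3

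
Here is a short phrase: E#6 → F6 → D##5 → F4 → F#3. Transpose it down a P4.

B#5 C6 A##4 C4 C#3

E#6 to B#5
F6 to C6
D##5 to A##4
F4 to C4
F#3 to C#3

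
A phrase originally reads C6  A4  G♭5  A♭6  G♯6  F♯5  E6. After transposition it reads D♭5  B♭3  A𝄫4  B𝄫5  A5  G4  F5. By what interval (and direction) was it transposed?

down a major seventh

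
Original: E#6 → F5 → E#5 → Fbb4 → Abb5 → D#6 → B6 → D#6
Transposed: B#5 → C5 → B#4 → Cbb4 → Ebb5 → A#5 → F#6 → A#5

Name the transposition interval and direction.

Take the first pair: E#6 → B#5. E to B spans 4 letter names, so the interval is some kind of fourth.
B#5 to E#6 is 5 semitones, which makes it a perfect fourth; the second version is lower, so the direction is down.
Checking another pair — D#6 → A#5 — gives the same interval.

down a perfect fourth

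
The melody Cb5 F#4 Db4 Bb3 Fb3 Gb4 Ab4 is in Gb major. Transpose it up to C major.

Gb major to C major up is an augmented fourth, so every note moves up by that interval.
Cb5 → F5
F#4 → B#4
Db4 → G4
Bb3 → E4
Fb3 → Bb3
Gb4 → C5
Ab4 → D5

F5 B#4 G4 E4 Bb3 C5 D5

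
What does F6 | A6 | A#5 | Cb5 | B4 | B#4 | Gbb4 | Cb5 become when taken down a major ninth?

Eb5 G5 G#4 Bbb3 A3 A#3 Fbb3 Bbb3

F6: a ninth down reaches E, and 14 semitones makes it Eb5.
A major ninth down from A6 gives G5.
A#5: a ninth down reaches G, and 14 semitones makes it G#4.
Cb5: a ninth down reaches B, and 14 semitones makes it Bbb3.
B4: a ninth down reaches A, and 14 semitones makes it A3.
B#4 down a major ninth is A#3.
A major ninth down from Gbb4 gives Fbb3.
Cb5: a ninth down reaches B, and 14 semitones makes it Bbb3.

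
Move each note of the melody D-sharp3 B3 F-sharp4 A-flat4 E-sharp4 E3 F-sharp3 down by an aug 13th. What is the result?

D#3 becomes F1
B3 becomes Db2
F#4 becomes Ab2
Ab4 becomes Cbb3
E#4 becomes G2
E3 becomes Gb1
F#3 becomes Ab1

F1 Db2 Ab2 Cbb3 G2 Gb1 Ab1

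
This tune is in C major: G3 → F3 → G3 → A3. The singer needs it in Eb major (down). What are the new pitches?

Bb2 Ab2 Bb2 C3

From C down to Eb is a major sixth; apply that to each pitch.
G3 -> Bb2
F3 -> Ab2
G3 -> Bb2
A3 -> C3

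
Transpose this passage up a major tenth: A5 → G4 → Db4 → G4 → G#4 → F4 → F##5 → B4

C#7 B5 F5 B5 B#5 A5 A##6 D#6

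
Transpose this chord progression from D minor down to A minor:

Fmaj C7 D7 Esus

D minor down to A minor is a perfect fourth; each chord root moves by that interval while the quality stays the same.
Fmaj: root F down a perfect fourth → C, giving Cmaj.
C7: root C down a perfect fourth → G, giving G7.
D7: root D down a perfect fourth → A, giving A7.
Esus: root E down a perfect fourth → B, giving Bsus.

Cmaj G7 A7 Bsus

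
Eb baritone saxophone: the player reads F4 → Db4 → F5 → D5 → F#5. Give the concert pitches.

Ab2 Fb2 Ab3 F3 A3

Written C4 on the Eb baritone saxophone sounds as Eb2, a major thirteenth lower; apply that shift to every note.
F4 to Ab2
Db4 to Fb2
F5 to Ab3
D5 to F3
F#5 to A3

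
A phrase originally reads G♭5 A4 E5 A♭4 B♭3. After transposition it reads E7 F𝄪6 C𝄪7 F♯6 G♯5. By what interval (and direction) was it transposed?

Take the first pair: Gb5 → E7. G to E spans 13 letter names, so the interval is some kind of thirteenth.
Gb5 to E7 is 22 semitones, which makes it an augmented thirteenth; the second version is higher, so the direction is up.
Checking another pair — Bb3 → G#5 — gives the same interval.

up an augmented thirteenth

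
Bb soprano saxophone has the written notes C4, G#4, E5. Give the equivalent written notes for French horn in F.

First find concert pitch: the Bb soprano saxophone sounds a major second below written, so C4 G#4 E5 sounds Bb3 F#4 D5.
Then write for French horn in F: it sounds a perfect fifth below written, so the part must be a perfect fifth above concert.
Bb3 → F4
F#4 → C#5
D5 → A5

F4 C#5 A5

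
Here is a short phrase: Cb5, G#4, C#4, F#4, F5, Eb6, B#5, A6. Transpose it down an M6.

Cb5: a sixth down reaches E, and 9 semitones makes it Ebb4.
G#4: a sixth down reaches B, and 9 semitones makes it B3.
C#4: a sixth down reaches E, and 9 semitones makes it E3.
F#4: a sixth down reaches A, and 9 semitones makes it A3.
F5 down a major sixth is Ab4.
Eb6: a sixth down reaches G, and 9 semitones makes it Gb5.
B#5 down a major sixth is D#5.
A6: a sixth down reaches C, and 9 semitones makes it C6.

Ebb4 B3 E3 A3 Ab4 Gb5 D#5 C6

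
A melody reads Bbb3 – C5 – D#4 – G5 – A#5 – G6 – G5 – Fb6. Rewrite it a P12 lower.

Bbb3 -> Ebb2
C5 -> F3
D#4 -> G#2
G5 -> C4
A#5 -> D#4
G6 -> C5
G5 -> C4
Fb6 -> Bbb4

Ebb2 F3 G#2 C4 D#4 C5 C4 Bbb4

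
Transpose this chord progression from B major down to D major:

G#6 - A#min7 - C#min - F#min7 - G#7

B6 C#min7 Emin Amin7 B7

B major down to D major is a major sixth; each chord root moves by that interval while the quality stays the same.
G#6: root G# down a major sixth → B, giving B6.
A#min7: root A# down a major sixth → C#, giving C#min7.
C#min: root C# down a major sixth → E, giving Emin.
F#min7: root F# down a major sixth → A, giving Amin7.
G#7: root G# down a major sixth → B, giving B7.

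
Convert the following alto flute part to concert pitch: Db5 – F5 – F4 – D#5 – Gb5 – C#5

Ab4 C5 C4 A#4 Db5 G#4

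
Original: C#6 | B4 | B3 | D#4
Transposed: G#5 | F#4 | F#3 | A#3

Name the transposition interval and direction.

down a perfect fourth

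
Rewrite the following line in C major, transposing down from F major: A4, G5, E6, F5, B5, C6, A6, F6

E4 D5 B5 C5 F#5 G5 E6 C6

F major to C major down is a perfect fourth, so every note moves down by that interval.
A4 becomes E4
G5 becomes D5
E6 becomes B5
F5 becomes C5
B5 becomes F#5
C6 becomes G5
A6 becomes E6
F6 becomes C6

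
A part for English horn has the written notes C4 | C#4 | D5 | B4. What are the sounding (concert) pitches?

Written C4 on the English horn sounds as F3, a perfect fifth lower; apply that shift to every note.
C4 -> F3
C#4 -> F#3
D5 -> G4
B4 -> E4

F3 F#3 G4 E4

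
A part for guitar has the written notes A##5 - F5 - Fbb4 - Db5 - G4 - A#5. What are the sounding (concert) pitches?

A##4 F4 Fbb3 Db4 G3 A#4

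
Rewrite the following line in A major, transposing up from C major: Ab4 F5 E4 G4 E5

F5 D6 C#5 E5 C#6

C major to A major up is a major sixth, so every note moves up by that interval.
Ab4 becomes F5
F5 becomes D6
E4 becomes C#5
G4 becomes E5
E5 becomes C#6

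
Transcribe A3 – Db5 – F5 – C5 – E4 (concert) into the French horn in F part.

Written C4 sounds as F3 on the French horn in F, so concert pitches are written a perfect fifth up.
A3 to E4
Db5 to Ab5
F5 to C6
C5 to G5
E4 to B4

E4 Ab5 C6 G5 B4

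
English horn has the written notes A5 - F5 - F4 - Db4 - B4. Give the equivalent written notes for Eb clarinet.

First find concert pitch: the English horn sounds a perfect fifth below written, so A5 F5 F4 Db4 B4 sounds D5 Bb4 Bb3 Gb3 E4.
Then write for Eb clarinet: it sounds a minor third above written, so the part must be a minor third below concert.
D5 → B4
Bb4 → G4
Bb3 → G3
Gb3 → Eb3
E4 → C#4

B4 G4 G3 Eb3 C#4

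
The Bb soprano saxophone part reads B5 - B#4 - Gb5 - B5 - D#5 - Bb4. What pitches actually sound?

Written C4 on the Bb soprano saxophone sounds as Bb3, a major second lower; apply that shift to every note.
B5 -> A5
B#4 -> A#4
Gb5 -> Fb5
B5 -> A5
D#5 -> C#5
Bb4 -> Ab4

A5 A#4 Fb5 A5 C#5 Ab4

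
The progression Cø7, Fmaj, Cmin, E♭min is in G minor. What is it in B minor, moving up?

G minor up to B minor is a major third; each chord root moves by that interval while the quality stays the same.
Cø7: root C up a major third → E, giving Eø7.
Fmaj: root F up a major third → A, giving Amaj.
Cmin: root C up a major third → E, giving Emin.
E♭min: root E♭ up a major third → G, giving Gmin.

Eø7 Amaj Emin Gmin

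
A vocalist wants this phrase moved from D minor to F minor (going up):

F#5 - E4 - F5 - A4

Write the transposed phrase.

A5 G4 Ab5 C5

From D up to F is a minor third; apply that to each pitch.
F#5 → A5
E4 → G4
F5 → Ab5
A4 → C5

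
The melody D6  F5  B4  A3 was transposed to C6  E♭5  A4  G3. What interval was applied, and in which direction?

down a major second

Take the first pair: D6 → C6. D to C spans 2 letter names, so the interval is some kind of second.
C6 to D6 is 2 semitones, which makes it a major second; the second version is lower, so the direction is down.
Checking another pair — A3 → G3 — gives the same interval.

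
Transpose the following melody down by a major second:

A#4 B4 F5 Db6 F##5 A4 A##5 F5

G#4 A4 Eb5 Cb6 E#5 G4 G##5 Eb5

A major second down from A#4 gives G#4.
B4 down a major second is A4.
F5: a second down reaches E, and 2 semitones makes it Eb5.
A major second down from Db6 gives Cb6.
F##5 down a major second is E#5.
A major second down from A4 gives G4.
A##5 down a major second is G##5.
F5: a second down reaches E, and 2 semitones makes it Eb5.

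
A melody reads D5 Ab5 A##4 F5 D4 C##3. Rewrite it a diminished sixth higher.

Bbb5 Fbb6 F#5 Dbb6 Bbb4 A3

D5 to Bbb5
Ab5 to Fbb6
A##4 to F#5
F5 to Dbb6
D4 to Bbb4
C##3 to A3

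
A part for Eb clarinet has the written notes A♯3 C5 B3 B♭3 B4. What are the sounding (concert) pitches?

Written C4 on the Eb clarinet sounds as Eb4, a minor third higher; apply that shift to every note.
A#3 becomes C#4
C5 becomes Eb5
B3 becomes D4
Bb3 becomes Db4
B4 becomes D5

C#4 Eb5 D4 Db4 D5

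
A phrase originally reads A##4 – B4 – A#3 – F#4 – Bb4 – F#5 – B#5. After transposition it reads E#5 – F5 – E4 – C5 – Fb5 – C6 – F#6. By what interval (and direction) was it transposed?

up a diminished fifth

Take the first pair: A##4 → E#5. A to E spans 5 letter names, so the interval is some kind of fifth.
A##4 to E#5 is 6 semitones, which makes it a diminished fifth; the second version is higher, so the direction is up.
Checking another pair — B#5 → F#6 — gives the same interval.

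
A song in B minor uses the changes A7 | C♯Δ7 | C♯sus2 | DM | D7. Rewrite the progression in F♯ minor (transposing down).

B minor down to F♯ minor is a perfect fourth; each chord root moves by that interval while the quality stays the same.
A7: root A down a perfect fourth → E, giving E7.
C♯Δ7: root C♯ down a perfect fourth → G#, giving G#Δ7.
C♯sus2: root C♯ down a perfect fourth → G#, giving G#sus2.
DM: root D down a perfect fourth → A, giving AM.
D7: root D down a perfect fourth → A, giving A7.

E7 G#Δ7 G#sus2 AM A7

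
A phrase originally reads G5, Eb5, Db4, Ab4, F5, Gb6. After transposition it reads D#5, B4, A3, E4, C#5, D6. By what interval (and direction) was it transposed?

down a diminished fourth

From G5 to D#5 is 4 letter names — a fourth of some quality.
D#5 to G5 is 4 semitones, which makes it a diminished fourth; the second version is lower, so the direction is down.
Checking another pair — Gb6 → D6 — gives the same interval.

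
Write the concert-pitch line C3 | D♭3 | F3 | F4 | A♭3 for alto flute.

F3 Gb3 Bb3 Bb4 Db4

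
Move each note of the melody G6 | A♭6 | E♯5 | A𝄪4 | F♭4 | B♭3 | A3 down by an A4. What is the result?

Db6 Ebb6 B4 E#4 Cbb4 Fb3 Eb3

G6 down an augmented fourth is Db6.
Ab6: a fourth down reaches E, and 6 semitones makes it Ebb6.
An augmented fourth down from E#5 gives B4.
A##4: a fourth down reaches E, and 6 semitones makes it E#4.
Fb4: a fourth down reaches C, and 6 semitones makes it Cbb4.
An augmented fourth down from Bb3 gives Fb3.
A3: a fourth down reaches E, and 6 semitones makes it Eb3.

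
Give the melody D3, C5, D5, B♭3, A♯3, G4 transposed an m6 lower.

D3 -> F#2
C5 -> E4
D5 -> F#4
Bb3 -> D3
A#3 -> C##3
G4 -> B3

F#2 E4 F#4 D3 C##3 B3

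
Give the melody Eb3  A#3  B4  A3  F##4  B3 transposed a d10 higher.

Eb3: a tenth up reaches G, and 14 semitones makes it Gbb4.
A diminished tenth up from A#3 gives C5.
B4: a tenth up reaches D, and 14 semitones makes it Db6.
A3 up a diminished tenth is Cb5.
A diminished tenth up from F##4 gives A5.
B3: a tenth up reaches D, and 14 semitones makes it Db5.

Gbb4 C5 Db6 Cb5 A5 Db5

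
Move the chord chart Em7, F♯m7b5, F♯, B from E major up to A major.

E major up to A major is a perfect fourth; each chord root moves by that interval while the quality stays the same.
Em7: root E up a perfect fourth → A, giving Am7.
F♯m7b5: root F♯ up a perfect fourth → B, giving Bm7b5.
F♯: root F♯ up a perfect fourth → B, giving B.
B: root B up a perfect fourth → E, giving E.

Am7 Bm7b5 B E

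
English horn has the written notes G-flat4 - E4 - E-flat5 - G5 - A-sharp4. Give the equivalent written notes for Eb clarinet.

Ab3 F#3 F4 A4 B#3

First find concert pitch: the English horn sounds a perfect fifth below written, so G-flat4 E4 E-flat5 G5 A-sharp4 sounds Cb4 A3 Ab4 C5 D#4.
Then write for Eb clarinet: it sounds a minor third above written, so the part must be a minor third below concert.
Cb4 → Ab3
A3 → F#3
Ab4 → F4
C5 → A4
D#4 → B#3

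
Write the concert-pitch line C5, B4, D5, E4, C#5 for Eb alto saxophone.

A5 G#5 B5 C#5 A#5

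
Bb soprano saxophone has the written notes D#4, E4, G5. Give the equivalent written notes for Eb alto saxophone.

A#4 B4 D6

First find concert pitch: the Bb soprano saxophone sounds a major second below written, so D#4 E4 G5 sounds C#4 D4 F5.
Then write for Eb alto saxophone: it sounds a major sixth below written, so the part must be a major sixth above concert.
C#4 → A#4
D4 → B4
F5 → D6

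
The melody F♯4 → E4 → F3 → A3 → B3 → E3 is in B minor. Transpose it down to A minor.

From B down to A is a major second; apply that to each pitch.
F#4 becomes E4
E4 becomes D4
F3 becomes Eb3
A3 becomes G3
B3 becomes A3
E3 becomes D3

E4 D4 Eb3 G3 A3 D3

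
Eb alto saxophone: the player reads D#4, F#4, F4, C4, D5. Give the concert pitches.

Written C4 on the Eb alto saxophone sounds as Eb3, a major sixth lower; apply that shift to every note.
D#4 -> F#3
F#4 -> A3
F4 -> Ab3
C4 -> Eb3
D5 -> F4

F#3 A3 Ab3 Eb3 F4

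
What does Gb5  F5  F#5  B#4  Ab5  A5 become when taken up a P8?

Gb5 becomes Gb6
F5 becomes F6
F#5 becomes F#6
B#4 becomes B#5
Ab5 becomes Ab6
A5 becomes A6

Gb6 F6 F#6 B#5 Ab6 A6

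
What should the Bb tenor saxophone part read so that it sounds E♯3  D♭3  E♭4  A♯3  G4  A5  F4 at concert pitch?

F##4 Eb4 F5 B#4 A5 B6 G5

Written C4 sounds as Bb2 on the Bb tenor saxophone, so concert pitches are written a major ninth up.
E#3 -> F##4
Db3 -> Eb4
Eb4 -> F5
A#3 -> B#4
G4 -> A5
A5 -> B6
F4 -> G5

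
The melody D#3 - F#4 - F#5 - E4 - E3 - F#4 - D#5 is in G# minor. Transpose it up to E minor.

B3 D5 D6 C5 C4 D5 B5

From G# up to E is a minor sixth; apply that to each pitch.
D#3 -> B3
F#4 -> D5
F#5 -> D6
E4 -> C5
E3 -> C4
F#4 -> D5
D#5 -> B5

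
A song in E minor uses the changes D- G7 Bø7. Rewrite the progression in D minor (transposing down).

E minor down to D minor is a major second; each chord root moves by that interval while the quality stays the same.
D-: root D down a major second → C, giving C-.
G7: root G down a major second → F, giving F7.
Bø7: root B down a major second → A, giving Aø7.

C- F7 Aø7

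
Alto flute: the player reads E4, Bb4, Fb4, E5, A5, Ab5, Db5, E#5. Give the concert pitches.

The alto flute sounds a perfect fourth below written, so transpose each written note down a perfect fourth.
E4 -> B3
Bb4 -> F4
Fb4 -> Cb4
E5 -> B4
A5 -> E5
Ab5 -> Eb5
Db5 -> Ab4
E#5 -> B#4

B3 F4 Cb4 B4 E5 Eb5 Ab4 B#4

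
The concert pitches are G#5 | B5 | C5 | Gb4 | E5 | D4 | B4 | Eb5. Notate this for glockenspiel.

G#3 B3 C3 Gb2 E3 D2 B2 Eb3

The glockenspiel sounds a perfect fifteenth above written, so the written part must be a perfect fifteenth below concert — transpose each note down.
G#5 becomes G#3
B5 becomes B3
C5 becomes C3
Gb4 becomes Gb2
E5 becomes E3
D4 becomes D2
B4 becomes B2
Eb5 becomes Eb3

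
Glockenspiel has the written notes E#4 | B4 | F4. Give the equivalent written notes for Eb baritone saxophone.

C##8 G#8 D8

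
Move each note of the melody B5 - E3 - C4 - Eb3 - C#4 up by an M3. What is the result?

D#6 G#3 E4 G3 E#4

B5 up a major third is D#6.
E3: a third up reaches G, and 4 semitones makes it G#3.
C4: a third up reaches E, and 4 semitones makes it E4.
A major third up from Eb3 gives G3.
C#4 up a major third is E#4.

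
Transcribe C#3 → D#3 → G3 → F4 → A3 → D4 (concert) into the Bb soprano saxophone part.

D#3 E#3 A3 G4 B3 E4

The Bb soprano saxophone sounds a major second below written, so the written part must be a major second above concert — transpose each note up.
C#3 to D#3
D#3 to E#3
G3 to A3
F4 to G4
A3 to B3
D4 to E4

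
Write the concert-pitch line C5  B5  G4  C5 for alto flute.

Written C4 sounds as G3 on the alto flute, so concert pitches are written a perfect fourth up.
C5 -> F5
B5 -> E6
G4 -> C5
C5 -> F5

F5 E6 C5 F5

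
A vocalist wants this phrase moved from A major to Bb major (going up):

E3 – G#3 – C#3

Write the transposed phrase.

F3 A3 D3

From A up to Bb is a minor second; apply that to each pitch.
E3 to F3
G#3 to A3
C#3 to D3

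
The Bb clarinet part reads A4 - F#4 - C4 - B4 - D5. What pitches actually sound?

G4 E4 Bb3 A4 C5

Written C4 on the Bb clarinet sounds as Bb3, a major second lower; apply that shift to every note.
A4 gives G4
F#4 gives E4
C4 gives Bb3
B4 gives A4
D5 gives C5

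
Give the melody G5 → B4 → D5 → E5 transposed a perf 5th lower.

C5 E4 G4 A4

G5 to C5
B4 to E4
D5 to G4
E5 to A4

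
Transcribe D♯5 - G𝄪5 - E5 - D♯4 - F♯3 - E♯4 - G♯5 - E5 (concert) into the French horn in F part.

A#5 D##6 B5 A#4 C#4 B#4 D#6 B5

The French horn in F sounds a perfect fifth below written, so the written part must be a perfect fifth above concert — transpose each note up.
D#5 becomes A#5
G##5 becomes D##6
E5 becomes B5
D#4 becomes A#4
F#3 becomes C#4
E#4 becomes B#4
G#5 becomes D#6
E5 becomes B5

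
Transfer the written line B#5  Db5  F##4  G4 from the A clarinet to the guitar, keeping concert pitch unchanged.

First find concert pitch: the A clarinet sounds a minor third below written, so B#5 Db5 F##4 G4 sounds G##5 Bb4 D##4 E4.
Then write for guitar: it sounds a perfect octave below written, so the part must be a perfect octave above concert.
G##5 → G##6
Bb4 → Bb5
D##4 → D##5
E4 → E5

G##6 Bb5 D##5 E5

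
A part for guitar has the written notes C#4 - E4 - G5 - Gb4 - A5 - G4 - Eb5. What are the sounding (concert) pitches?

C#3 E3 G4 Gb3 A4 G3 Eb4

Written C4 on the guitar sounds as C3, a perfect octave lower; apply that shift to every note.
C#4 gives C#3
E4 gives E3
G5 gives G4
Gb4 gives Gb3
A5 gives A4
G4 gives G3
Eb5 gives Eb4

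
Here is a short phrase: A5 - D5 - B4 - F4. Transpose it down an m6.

C#5 F#4 D#4 A3

A5 to C#5
D5 to F#4
B4 to D#4
F4 to A3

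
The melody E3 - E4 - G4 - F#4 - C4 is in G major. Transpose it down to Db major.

Bb2 Bb3 Db4 C4 Gb3

From G down to Db is an augmented fourth; apply that to each pitch.
E3 to Bb2
E4 to Bb3
G4 to Db4
F#4 to C4
C4 to Gb3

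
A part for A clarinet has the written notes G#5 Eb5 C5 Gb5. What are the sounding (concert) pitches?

Written C4 on the A clarinet sounds as A3, a minor third lower; apply that shift to every note.
G#5 -> E#5
Eb5 -> C5
C5 -> A4
Gb5 -> Eb5

E#5 C5 A4 Eb5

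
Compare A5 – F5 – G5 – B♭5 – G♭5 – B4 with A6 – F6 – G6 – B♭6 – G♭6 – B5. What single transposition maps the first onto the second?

up a perfect octave

Take the first pair: A5 → A6. A to A spans 8 letter names, so the interval is some kind of octave.
A5 to A6 is 12 semitones, which makes it a perfect octave; the second version is higher, so the direction is up.
Checking another pair — B4 → B5 — gives the same interval.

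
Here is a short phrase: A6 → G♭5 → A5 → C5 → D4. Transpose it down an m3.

A6 down a minor third is F#6.
Gb5: a third down reaches E, and 3 semitones makes it Eb5.
A5 down a minor third is F#5.
C5: a third down reaches A, and 3 semitones makes it A4.
A minor third down from D4 gives B3.

F#6 Eb5 F#5 A4 B3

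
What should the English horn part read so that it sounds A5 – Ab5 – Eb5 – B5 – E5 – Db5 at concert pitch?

Written C4 sounds as F3 on the English horn, so concert pitches are written a perfect fifth up.
A5 → E6
Ab5 → Eb6
Eb5 → Bb5
B5 → F#6
E5 → B5
Db5 → Ab5

E6 Eb6 Bb5 F#6 B5 Ab5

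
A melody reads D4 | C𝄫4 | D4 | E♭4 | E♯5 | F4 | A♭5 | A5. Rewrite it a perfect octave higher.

A perfect octave up from D4 gives D5.
Cbb4: an octave up reaches C, and 12 semitones makes it Cbb5.
D4: an octave up reaches D, and 12 semitones makes it D5.
Eb4: an octave up reaches E, and 12 semitones makes it Eb5.
E#5 up a perfect octave is E#6.
F4: an octave up reaches F, and 12 semitones makes it F5.
Ab5: an octave up reaches A, and 12 semitones makes it Ab6.
A5: an octave up reaches A, and 12 semitones makes it A6.

D5 Cbb5 D5 Eb5 E#6 F5 Ab6 A6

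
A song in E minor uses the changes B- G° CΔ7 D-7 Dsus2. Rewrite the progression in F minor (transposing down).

C- Ab° DbΔ7 Eb-7 Ebsus2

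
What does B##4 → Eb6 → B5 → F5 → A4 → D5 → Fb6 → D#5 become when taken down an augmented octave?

B##4 down an augmented octave is B#3.
Eb6 down an augmented octave is Ebb5.
B5: an octave down reaches B, and 13 semitones makes it Bb4.
An augmented octave down from F5 gives Fb4.
A4 down an augmented octave is Ab3.
D5 down an augmented octave is Db4.
Fb6 down an augmented octave is Fbb5.
An augmented octave down from D#5 gives D4.

B#3 Ebb5 Bb4 Fb4 Ab3 Db4 Fbb5 D4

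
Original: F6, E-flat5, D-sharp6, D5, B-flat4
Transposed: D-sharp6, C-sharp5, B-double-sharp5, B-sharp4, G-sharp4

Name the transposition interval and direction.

down a diminished third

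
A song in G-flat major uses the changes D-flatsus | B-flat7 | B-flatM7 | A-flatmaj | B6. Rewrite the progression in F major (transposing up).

Csus A7 AM7 Gmaj A#6

G-flat major up to F major is a major seventh; each chord root moves by that interval while the quality stays the same.
D-flatsus: root D-flat up a major seventh → C, giving Csus.
B-flat7: root B-flat up a major seventh → A, giving A7.
B-flatM7: root B-flat up a major seventh → A, giving AM7.
A-flatmaj: root A-flat up a major seventh → G, giving Gmaj.
B6: root B up a major seventh → A#, giving A#6.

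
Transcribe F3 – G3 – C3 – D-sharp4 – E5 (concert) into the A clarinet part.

The A clarinet sounds a minor third below written, so the written part must be a minor third above concert — transpose each note up.
F3 gives Ab3
G3 gives Bb3
C3 gives Eb3
D#4 gives F#4
E5 gives G5

Ab3 Bb3 Eb3 F#4 G5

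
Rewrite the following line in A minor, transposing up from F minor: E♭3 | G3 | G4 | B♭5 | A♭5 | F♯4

G3 B3 B4 D6 C6 A#4

F minor to A minor up is a major third, so every note moves up by that interval.
Eb3 becomes G3
G3 becomes B3
G4 becomes B4
Bb5 becomes D6
Ab5 becomes C6
F#4 becomes A#4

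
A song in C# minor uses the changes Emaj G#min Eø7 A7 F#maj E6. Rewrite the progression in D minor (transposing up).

C# minor up to D minor is a minor second; each chord root moves by that interval while the quality stays the same.
Emaj: root E up a minor second → F, giving Fmaj.
G#min: root G# up a minor second → A, giving Amin.
Eø7: root E up a minor second → F, giving Fø7.
A7: root A up a minor second → Bb, giving Bb7.
F#maj: root F# up a minor second → G, giving Gmaj.
E6: root E up a minor second → F, giving F6.

Fmaj Amin Fø7 Bb7 Gmaj F6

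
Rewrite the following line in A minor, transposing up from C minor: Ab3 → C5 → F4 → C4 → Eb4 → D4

F4 A5 D5 A4 C5 B4

C minor to A minor up is a major sixth, so every note moves up by that interval.
Ab3 becomes F4
C5 becomes A5
F4 becomes D5
C4 becomes A4
Eb4 becomes C5
D4 becomes B4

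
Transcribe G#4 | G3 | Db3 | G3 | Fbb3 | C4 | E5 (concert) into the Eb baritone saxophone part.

E#6 E5 Bb4 E5 Dbb5 A5 C#7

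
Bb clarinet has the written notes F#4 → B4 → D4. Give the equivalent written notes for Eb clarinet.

First find concert pitch: the Bb clarinet sounds a major second below written, so F#4 B4 D4 sounds E4 A4 C4.
Then write for Eb clarinet: it sounds a minor third above written, so the part must be a minor third below concert.
E4 → C#4
A4 → F#4
C4 → A3

C#4 F#4 A3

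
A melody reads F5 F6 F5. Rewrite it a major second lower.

Eb5 Eb6 Eb5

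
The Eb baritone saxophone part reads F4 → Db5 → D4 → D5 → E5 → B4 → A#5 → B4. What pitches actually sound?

Written C4 on the Eb baritone saxophone sounds as Eb2, a major thirteenth lower; apply that shift to every note.
F4 becomes Ab2
Db5 becomes Fb3
D4 becomes F2
D5 becomes F3
E5 becomes G3
B4 becomes D3
A#5 becomes C#4
B4 becomes D3

Ab2 Fb3 F2 F3 G3 D3 C#4 D3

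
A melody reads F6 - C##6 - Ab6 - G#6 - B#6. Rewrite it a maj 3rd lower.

Db6 A#5 Fb6 E6 G#6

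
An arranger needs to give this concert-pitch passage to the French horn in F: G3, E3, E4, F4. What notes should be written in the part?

D4 B3 B4 C5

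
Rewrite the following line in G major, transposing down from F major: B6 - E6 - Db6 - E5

F major to G major down is a minor seventh, so every note moves down by that interval.
B6 gives C#6
E6 gives F#5
Db6 gives Eb5
E5 gives F#4

C#6 F#5 Eb5 F#4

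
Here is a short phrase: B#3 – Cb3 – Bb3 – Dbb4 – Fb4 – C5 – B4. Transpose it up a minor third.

B#3: a third up reaches D, and 3 semitones makes it D#4.
Cb3: a third up reaches E, and 3 semitones makes it Ebb3.
A minor third up from Bb3 gives Db4.
Dbb4: a third up reaches F, and 3 semitones makes it Fbb4.
Fb4 up a minor third is Abb4.
C5: a third up reaches E, and 3 semitones makes it Eb5.
B4 up a minor third is D5.

D#4 Ebb3 Db4 Fbb4 Abb4 Eb5 D5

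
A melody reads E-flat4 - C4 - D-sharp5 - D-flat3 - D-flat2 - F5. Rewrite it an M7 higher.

Eb4 -> D5
C4 -> B4
D#5 -> C##6
Db3 -> C4
Db2 -> C3
F5 -> E6

D5 B4 C##6 C4 C3 E6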